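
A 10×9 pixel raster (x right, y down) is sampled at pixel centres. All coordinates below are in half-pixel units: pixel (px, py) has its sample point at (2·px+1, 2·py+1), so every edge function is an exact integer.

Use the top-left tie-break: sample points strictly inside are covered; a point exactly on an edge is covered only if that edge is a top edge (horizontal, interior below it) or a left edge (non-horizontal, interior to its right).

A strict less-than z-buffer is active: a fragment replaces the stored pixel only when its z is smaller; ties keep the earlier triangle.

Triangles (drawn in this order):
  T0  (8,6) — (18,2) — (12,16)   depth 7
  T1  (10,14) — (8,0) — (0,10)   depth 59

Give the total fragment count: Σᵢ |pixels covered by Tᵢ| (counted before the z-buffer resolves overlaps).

T0:
  2·area = 116
  edge (8, 6)→(18, 2): d=(10,-4) top-left  bias=+0
  edge (18, 2)→(12, 16): d=(-6,14) right/bottom  bias=-1
  edge (12, 16)→(8, 6): d=(-4,-10) top-left  bias=+0
    (8,1)@(17, 3): e=[6,8,102] → X
    (9,1)@(19, 3): e=[14,-20,122] → .
    (5,2)@(11, 5): e=[2,80,34] → X
    (6,2)@(13, 5): e=[10,52,54] → X
    (7,2)@(15, 5): e=[18,24,74] → X
    (8,2)@(17, 5): e=[26,-4,94] → .
    (4,3)@(9, 7): e=[14,96,6] → X
    (8,3)@(17, 7): e=[46,-16,86] → .
    (4,4)@(9, 9): e=[34,84,-2] → .
    (5,4)@(11, 9): e=[42,56,18] → X
    (7,4)@(15, 9): e=[58,0,58] → .  [on edge]
    (5,5)@(11, 11): e=[62,44,10] → X
  covered (14 px):
    . . . . . . . . . .
    . . . . . . . . X .
    . . . . . X X X . .
    . . . . X X X X . .
    . . . . . X X . . .
    . . . . . X X . . .
    . . . . . X X . . .
    . . . . . . . . . .
    . . . . . . . . . .
T1:
  2·area = 132  (B↔C swapped to make it positive)
  edge (10, 14)→(0, 10): d=(-10,-4) top-left  bias=+0
  edge (0, 10)→(8, 0): d=(8,-10) top-left  bias=+0
  edge (8, 0)→(10, 14): d=(2,14) right/bottom  bias=-1
    (3,1)@(7, 3): e=[98,14,20] → X
    (4,1)@(9, 3): e=[106,34,-8] → .
    (2,2)@(5, 5): e=[70,10,52] → X
    (4,2)@(9, 5): e=[86,50,-4] → .
    (1,3)@(3, 7): e=[42,6,84] → X
    (4,3)@(9, 7): e=[66,66,0] → .  [on edge]
    (0,4)@(1, 9): e=[14,2,116] → X
    (4,4)@(9, 9): e=[46,82,4] → X
    (5,4)@(11, 9): e=[54,102,-24] → .
    (0,5)@(1, 11): e=[-6,18,120] → .
    (1,5)@(3, 11): e=[2,38,92] → X
    (5,5)@(11, 11): e=[34,118,-20] → .
  covered (16 px):
    . . . . . . . . . .
    . . . X . . . . . .
    . . X X . . . . . .
    . X X X . . . . . .
    X X X X X . . . . .
    . X X X X . . . . .
    . . . . X . . . . .
    . . . . . . . . . .
    . . . . . . . . . .

Final: 30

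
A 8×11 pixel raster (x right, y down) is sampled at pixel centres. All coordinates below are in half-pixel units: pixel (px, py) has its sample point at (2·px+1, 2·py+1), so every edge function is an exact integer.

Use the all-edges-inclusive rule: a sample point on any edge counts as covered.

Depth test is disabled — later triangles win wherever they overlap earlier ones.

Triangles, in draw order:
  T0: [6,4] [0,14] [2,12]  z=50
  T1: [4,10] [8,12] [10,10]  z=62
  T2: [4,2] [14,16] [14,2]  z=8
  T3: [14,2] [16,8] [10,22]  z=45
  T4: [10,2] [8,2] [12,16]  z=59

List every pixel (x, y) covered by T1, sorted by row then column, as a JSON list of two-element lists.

T0:
  2·area = 8  (B↔C swapped to make it positive)
  edge (6, 4)→(2, 12): d=(-4,8) inclusive
  edge (2, 12)→(0, 14): d=(-2,2) inclusive
  edge (0, 14)→(6, 4): d=(6,-10) inclusive
    (6,0)@(13, 1): e=[-44,0,52] → .  [on edge]
    (5,1)@(11, 3): e=[-36,0,44] → .  [on edge]
    (4,2)@(9, 5): e=[-28,0,36] → .  [on edge]
    (3,3)@(7, 7): e=[-20,0,28] → .  [on edge]
    (1,4)@(3, 9): e=[4,4,0] → X  [on edge]
    (2,4)@(5, 9): e=[-12,0,20] → .  [on edge]
    (1,5)@(3, 11): e=[-4,0,12] → .  [on edge]
    (0,6)@(1, 13): e=[4,0,4] → X  [on edge]
    (1,6)@(3, 13): e=[-12,-4,24] → .
    (0,7)@(1, 15): e=[-4,-4,16] → .
  covered (2 px):
    . . . . . . . .
    . . . . . . . .
    . . . . . . . .
    . . . . . . . .
    . X . . . . . .
    . . . . . . . .
    X . . . . . . .
    . . . . . . . .
    . . . . . . . .
    . . . . . . . .
    . . . . . . . .
T1:
  2·area = 12  (B↔C swapped to make it positive)
  edge (4, 10)→(10, 10): d=(6,0) inclusive
  edge (10, 10)→(8, 12): d=(-2,2) inclusive
  edge (8, 12)→(4, 10): d=(-4,-2) inclusive
    (7,2)@(15, 5): e=[-30,0,42] → .  [on edge]
    (6,3)@(13, 7): e=[-18,0,30] → .  [on edge]
    (5,4)@(11, 9): e=[-6,0,18] → .  [on edge]
    (3,5)@(7, 11): e=[6,4,2] → X
    (4,5)@(9, 11): e=[6,0,6] → X  [on edge]
    (5,5)@(11, 11): e=[6,-4,10] → .
    (3,6)@(7, 13): e=[18,0,-6] → .  [on edge]
    (4,6)@(9, 13): e=[18,-4,-2] → .
    (2,7)@(5, 15): e=[30,0,-18] → .  [on edge]
    (1,8)@(3, 17): e=[42,0,-30] → .  [on edge]
    (0,9)@(1, 19): e=[54,0,-42] → .  [on edge]
  covered (2 px):
    . . . . . . . .
    . . . . . . . .
    . . . . . . . .
    . . . . . . . .
    . . . . . . . .
    . . . X X . . .
    . . . . . . . .
    . . . . . . . .
    . . . . . . . .
    . . . . . . . .
    . . . . . . . .
T2:
  2·area = 140  (B↔C swapped to make it positive)
  edge (4, 2)→(14, 2): d=(10,0) inclusive
  edge (14, 2)→(14, 16): d=(0,14) inclusive
  edge (14, 16)→(4, 2): d=(-10,-14) inclusive
    (2,1)@(5, 3): e=[10,126,4] → X
    (3,1)@(7, 3): e=[10,98,32] → X
    (4,1)@(9, 3): e=[10,70,60] → X
    (5,1)@(11, 3): e=[10,42,88] → X
    (6,1)@(13, 3): e=[10,14,116] → X
    (7,1)@(15, 3): e=[10,-14,144] → .
    (2,2)@(5, 5): e=[30,126,-16] → .
    (3,2)@(7, 5): e=[30,98,12] → X
    (7,2)@(15, 5): e=[30,-14,124] → .
    (3,3)@(7, 7): e=[50,98,-8] → .
    (4,3)@(9, 7): e=[50,70,20] → X
    (7,3)@(15, 7): e=[50,-14,104] → .
    (4,4)@(9, 9): e=[70,70,0] → X  [on edge]
  covered (18 px):
    . . . . . . . .
    . . X X X X X .
    . . . X X X X .
    . . . . X X X .
    . . . . X X X .
    . . . . . X X .
    . . . . . . X .
    . . . . . . . .
    . . . . . . . .
    . . . . . . . .
    . . . . . . . .
T3:
  2·area = 64
  edge (14, 2)→(16, 8): d=(2,6) inclusive
  edge (16, 8)→(10, 22): d=(-6,14) inclusive
  edge (10, 22)→(14, 2): d=(4,-20) inclusive
    (7,2)@(15, 5): e=[0,32,32] → X  [on edge]
    (6,3)@(13, 7): e=[16,48,0] → X  [on edge]
    (6,4)@(13, 9): e=[20,36,8] → X
    (6,5)@(13, 11): e=[24,24,16] → X
    (7,5)@(15, 11): e=[12,-4,56] → .
    (6,6)@(13, 13): e=[28,12,24] → X
    (7,6)@(15, 13): e=[16,-16,64] → .
    (6,7)@(13, 15): e=[32,0,32] → X  [on edge]
    (7,7)@(15, 15): e=[20,-28,72] → .
    (5,8)@(11, 17): e=[48,16,0] → X  [on edge]
    (6,8)@(13, 17): e=[36,-12,40] → .
    (5,9)@(11, 19): e=[52,4,8] → X
  covered (10 px):
    . . . . . . . .
    . . . . . . . .
    . . . . . . . X
    . . . . . . X X
    . . . . . . X X
    . . . . . . X .
    . . . . . . X .
    . . . . . . X .
    . . . . . X . .
    . . . . . X . .
    . . . . . . . .
T4:
  2·area = 28  (B↔C swapped to make it positive)
  edge (10, 2)→(12, 16): d=(2,14) inclusive
  edge (12, 16)→(8, 2): d=(-4,-14) inclusive
  edge (8, 2)→(10, 2): d=(2,0) inclusive
    (4,1)@(9, 3): e=[16,10,2] → X
    (5,1)@(11, 3): e=[-12,38,2] → .
    (4,2)@(9, 5): e=[20,2,6] → X
    (5,2)@(11, 5): e=[-8,30,6] → .
    (4,3)@(9, 7): e=[24,-6,10] → .
    (5,4)@(11, 9): e=[0,14,14] → X  [on edge]
    (6,4)@(13, 9): e=[-28,42,14] → .
    (5,5)@(11, 11): e=[4,6,18] → X
    (6,5)@(13, 11): e=[-24,34,18] → .
    (5,6)@(11, 13): e=[8,-2,22] → .
  covered (4 px):
    . . . . . . . .
    . . . . X . . .
    . . . . X . . .
    . . . . . . . .
    . . . . . X . .
    . . . . . X . .
    . . . . . . . .
    . . . . . . . .
    . . . . . . . .
    . . . . . . . .
    . . . . . . . .

Result: [[3,5],[4,5]]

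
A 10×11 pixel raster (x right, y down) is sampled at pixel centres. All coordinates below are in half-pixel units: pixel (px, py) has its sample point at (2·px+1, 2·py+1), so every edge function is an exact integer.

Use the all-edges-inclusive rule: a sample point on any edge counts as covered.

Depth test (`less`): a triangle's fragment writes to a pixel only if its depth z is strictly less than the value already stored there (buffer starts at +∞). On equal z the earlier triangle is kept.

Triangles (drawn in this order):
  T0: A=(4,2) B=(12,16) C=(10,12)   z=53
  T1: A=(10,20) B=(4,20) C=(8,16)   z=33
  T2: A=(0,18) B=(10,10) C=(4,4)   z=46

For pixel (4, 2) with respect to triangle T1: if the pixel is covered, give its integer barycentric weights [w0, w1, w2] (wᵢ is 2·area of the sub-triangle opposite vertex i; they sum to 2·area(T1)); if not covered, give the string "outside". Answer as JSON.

T0:
  2·area = 4  (B↔C swapped to make it positive)
  edge (4, 2)→(10, 12): d=(6,10) inclusive
  edge (10, 12)→(12, 16): d=(2,4) inclusive
  edge (12, 16)→(4, 2): d=(-8,-14) inclusive
    (3,3)@(7, 7): e=[0,2,2] → X  [on edge]
    (4,3)@(9, 7): e=[-20,-6,30] → .
    (3,4)@(7, 9): e=[12,6,-14] → .
    (6,8)@(13, 17): e=[0,-2,6] → .  [on edge]
  covered (1 px):
    . . . . . . . . . .
    . . . . . . . . . .
    . . . . . . . . . .
    . . . X . . . . . .
    . . . . . . . . . .
    . . . . . . . . . .
    . . . . . . . . . .
    . . . . . . . . . .
    . . . . . . . . . .
    . . . . . . . . . .
    . . . . . . . . . .
T1:
  2·area = 24
  edge (10, 20)→(4, 20): d=(-6,0) inclusive
  edge (4, 20)→(8, 16): d=(4,-4) inclusive
  edge (8, 16)→(10, 20): d=(2,4) inclusive
    (9,2)@(19, 5): e=[90,0,-66] → .  [on edge]
    (8,3)@(17, 7): e=[78,0,-54] → .  [on edge]
    (7,4)@(15, 9): e=[66,0,-42] → .  [on edge]
    (6,5)@(13, 11): e=[54,0,-30] → .  [on edge]
    (5,6)@(11, 13): e=[42,0,-18] → .  [on edge]
    (4,7)@(9, 15): e=[30,0,-6] → .  [on edge]
    (3,8)@(7, 17): e=[18,0,6] → X  [on edge]
    (4,8)@(9, 17): e=[18,8,-2] → .
    (2,9)@(5, 19): e=[6,0,18] → X  [on edge]
    (4,9)@(9, 19): e=[6,16,2] → X
    (5,9)@(11, 19): e=[6,24,-6] → .
    (1,10)@(3, 21): e=[-6,0,30] → .  [on edge]
  covered (4 px):
    . . . . . . . . . .
    . . . . . . . . . .
    . . . . . . . . . .
    . . . . . . . . . .
    . . . . . . . . . .
    . . . . . . . . . .
    . . . . . . . . . .
    . . . . . . . . . .
    . . . X . . . . . .
    . . X X X . . . . .
    . . . . . . . . . .
T2:
  2·area = 108  (B↔C swapped to make it positive)
  edge (0, 18)→(4, 4): d=(4,-14) inclusive
  edge (4, 4)→(10, 10): d=(6,6) inclusive
  edge (10, 10)→(0, 18): d=(-10,8) inclusive
    (0,0)@(1, 1): e=[-54,0,162] → .  [on edge]
    (1,1)@(3, 3): e=[-18,0,126] → .  [on edge]
    (2,2)@(5, 5): e=[18,0,90] → X  [on edge]
    (3,2)@(7, 5): e=[46,-12,74] → .
    (2,3)@(5, 7): e=[26,12,70] → X
    (3,3)@(7, 7): e=[54,0,54] → X  [on edge]
    (4,3)@(9, 7): e=[82,-12,38] → .
    (1,4)@(3, 9): e=[6,36,66] → X
    (4,4)@(9, 9): e=[90,0,18] → X  [on edge]
    (5,4)@(11, 9): e=[118,-12,2] → .
    (1,5)@(3, 11): e=[14,48,46] → X
    (4,5)@(9, 11): e=[98,12,-2] → .
    (5,5)@(11, 11): e=[126,0,-18] → .  [on edge]
    (6,6)@(13, 13): e=[162,0,-54] → .  [on edge]
    (7,7)@(15, 15): e=[198,0,-90] → .  [on edge]
    (8,8)@(17, 17): e=[234,0,-126] → .  [on edge]
    (9,9)@(19, 19): e=[270,0,-162] → .  [on edge]
  covered (15 px):
    . . . . . . . . . .
    . . . . . . . . . .
    . . X . . . . . . .
    . . X X . . . . . .
    . X X X X . . . . .
    . X X X . . . . . .
    . X X . . . . . . .
    X X . . . . . . . .
    X . . . . . . . . .
    . . . . . . . . . .
    . . . . . . . . . .

Final: "outside"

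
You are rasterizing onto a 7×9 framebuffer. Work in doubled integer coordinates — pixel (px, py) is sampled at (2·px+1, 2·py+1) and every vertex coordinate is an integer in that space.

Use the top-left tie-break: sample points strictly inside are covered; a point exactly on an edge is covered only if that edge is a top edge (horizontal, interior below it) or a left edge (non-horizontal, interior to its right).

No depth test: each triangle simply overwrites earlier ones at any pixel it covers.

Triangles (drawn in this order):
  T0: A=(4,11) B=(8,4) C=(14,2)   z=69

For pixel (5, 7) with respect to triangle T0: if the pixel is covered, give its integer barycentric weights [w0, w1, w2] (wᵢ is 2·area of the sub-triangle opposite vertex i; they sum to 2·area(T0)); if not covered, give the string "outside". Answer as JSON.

T0:
  2·area = 34
  edge (4, 11)→(8, 4): d=(4,-7) top-left  bias=+0
  edge (8, 4)→(14, 2): d=(6,-2) top-left  bias=+0
  edge (14, 2)→(4, 11): d=(-10,9) right/bottom  bias=-1
    (5,1)@(11, 3): e=[17,0,17] → #  [on edge]
    (6,1)@(13, 3): e=[31,4,-1] → ·
    (2,2)@(5, 5): e=[-17,0,51] → ·  [on edge]
    (4,2)@(9, 5): e=[11,8,15] → #
    (5,2)@(11, 5): e=[25,12,-3] → ·
    (3,3)@(7, 7): e=[5,16,13] → #
    (4,3)@(9, 7): e=[19,20,-5] → ·
    (3,4)@(7, 9): e=[13,28,-7] → ·
  covered (3 px):
    · · · · · · ·
    · · · · · # ·
    · · · · # · ·
    · · · # · · ·
    · · · · · · ·
    · · · · · · ·
    · · · · · · ·
    · · · · · · ·
    · · · · · · ·

Answer: "outside"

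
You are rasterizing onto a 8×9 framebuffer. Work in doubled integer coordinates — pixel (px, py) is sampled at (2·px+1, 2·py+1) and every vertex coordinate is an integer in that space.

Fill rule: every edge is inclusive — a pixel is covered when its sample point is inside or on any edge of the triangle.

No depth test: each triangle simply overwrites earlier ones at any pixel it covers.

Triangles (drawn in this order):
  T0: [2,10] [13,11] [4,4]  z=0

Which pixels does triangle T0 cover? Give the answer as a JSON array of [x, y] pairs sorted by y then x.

T0:
  2·area = 68  (B↔C swapped to make it positive)
  edge (2, 10)→(4, 4): d=(2,-6) inclusive
  edge (4, 4)→(13, 11): d=(9,7) inclusive
  edge (13, 11)→(2, 10): d=(-11,-1) inclusive
    (2,0)@(5, 1): e=[0,-34,102] → .  [on edge]
    (2,2)@(5, 5): e=[8,2,58] → X
    (3,2)@(7, 5): e=[20,-12,60] → .
    (1,3)@(3, 7): e=[0,34,34] → X  [on edge]
    (3,3)@(7, 7): e=[24,6,38] → X
    (4,3)@(9, 7): e=[36,-8,40] → .
    (1,4)@(3, 9): e=[4,52,12] → X
    (4,4)@(9, 9): e=[40,10,18] → X
    (5,4)@(11, 9): e=[52,-4,20] → .
    (1,5)@(3, 11): e=[8,70,-10] → .
    (2,5)@(5, 11): e=[20,56,-8] → .
    (3,5)@(7, 11): e=[32,42,-6] → .
    (6,5)@(13, 11): e=[68,0,0] → X  [on edge]
    (0,6)@(1, 13): e=[0,102,-34] → .  [on edge]
  covered (9 px):
    . . . . . . . .
    . . . . . . . .
    . . X . . . . .
    . X X X . . . .
    . X X X X . . .
    . . . . . . X .
    . . . . . . . .
    . . . . . . . .
    . . . . . . . .

Result: [[2,2],[1,3],[2,3],[3,3],[1,4],[2,4],[3,4],[4,4],[6,5]]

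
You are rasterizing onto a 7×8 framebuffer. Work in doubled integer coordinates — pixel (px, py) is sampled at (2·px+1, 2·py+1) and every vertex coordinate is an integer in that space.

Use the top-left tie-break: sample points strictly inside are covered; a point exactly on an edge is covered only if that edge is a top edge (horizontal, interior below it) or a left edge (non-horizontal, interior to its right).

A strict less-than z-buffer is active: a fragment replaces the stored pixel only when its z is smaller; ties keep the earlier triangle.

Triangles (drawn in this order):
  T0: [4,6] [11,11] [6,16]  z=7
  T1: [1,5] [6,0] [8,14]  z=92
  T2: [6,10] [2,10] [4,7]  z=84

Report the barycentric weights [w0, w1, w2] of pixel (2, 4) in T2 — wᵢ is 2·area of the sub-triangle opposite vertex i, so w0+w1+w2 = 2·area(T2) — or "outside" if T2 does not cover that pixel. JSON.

T0:
  2·area = 60
  edge (4, 6)→(11, 11): d=(7,5) right/bottom  bias=-1
  edge (11, 11)→(6, 16): d=(-5,5) right/bottom  bias=-1
  edge (6, 16)→(4, 6): d=(-2,-10) top-left  bias=+0
    (1,0)@(3, 1): e=[-30,90,0] → .  [on edge]
    (2,3)@(5, 7): e=[2,50,8] → X
    (3,3)@(7, 7): e=[-8,40,28] → .
    (2,4)@(5, 9): e=[16,40,4] → X
    (3,4)@(7, 9): e=[6,30,24] → X
    (4,4)@(9, 9): e=[-4,20,44] → .
    (6,4)@(13, 9): e=[-24,0,84] → .  [on edge]
    (2,5)@(5, 11): e=[30,30,0] → X  [on edge]
    (4,5)@(9, 11): e=[10,10,40] → X
    (5,5)@(11, 11): e=[0,0,60] → .  [on edge]
    (2,6)@(5, 13): e=[44,20,-4] → .
    (3,6)@(7, 13): e=[34,10,16] → X
    (4,6)@(9, 13): e=[24,0,36] → .  [on edge]
    (3,7)@(7, 15): e=[48,0,12] → .  [on edge]
  covered (7 px):
    . . . . . . .
    . . . . . . .
    . . . . . . .
    . . X . . . .
    . . X X . . .
    . . X X X . .
    . . . X . . .
    . . . . . . .
T1:
  2·area = 80
  edge (1, 5)→(6, 0): d=(5,-5) top-left  bias=+0
  edge (6, 0)→(8, 14): d=(2,14) right/bottom  bias=-1
  edge (8, 14)→(1, 5): d=(-7,-9) top-left  bias=+0
    (2,0)@(5, 1): e=[0,16,64] → X  [on edge]
    (3,0)@(7, 1): e=[10,-12,82] → .
    (1,1)@(3, 3): e=[0,48,32] → X  [on edge]
    (3,1)@(7, 3): e=[20,-8,68] → .
    (0,2)@(1, 5): e=[0,80,0] → X  [on edge]
    (3,2)@(7, 5): e=[30,-4,54] → .
    (0,3)@(1, 7): e=[10,84,-14] → .
    (1,3)@(3, 7): e=[20,56,4] → X
    (3,3)@(7, 7): e=[40,0,40] → .  [on edge]
    (1,4)@(3, 9): e=[30,60,-10] → .
    (2,4)@(5, 9): e=[40,32,8] → X
    (3,4)@(7, 9): e=[50,4,26] → X
  covered (11 px):
    . . X . . . .
    . X X . . . .
    X X X . . . .
    . X X . . . .
    . . X X . . .
    . . . X . . .
    . . . . . . .
    . . . . . . .
T2:
  2·area = 12
  edge (6, 10)→(2, 10): d=(-4,0) right/bottom  bias=-1
  edge (2, 10)→(4, 7): d=(2,-3) top-left  bias=+0
  edge (4, 7)→(6, 10): d=(2,3) right/bottom  bias=-1
    (1,4)@(3, 9): e=[4,1,7] → X
    (2,4)@(5, 9): e=[4,7,1] → X
    (3,4)@(7, 9): e=[4,13,-5] → .
    (1,5)@(3, 11): e=[-4,5,11] → .
    (2,5)@(5, 11): e=[-4,11,5] → .
  covered (2 px):
    . . . . . . .
    . . . . . . .
    . . . . . . .
    . . . . . . .
    . X X . . . .
    . . . . . . .
    . . . . . . .
    . . . . . . .

Result: [7,1,4]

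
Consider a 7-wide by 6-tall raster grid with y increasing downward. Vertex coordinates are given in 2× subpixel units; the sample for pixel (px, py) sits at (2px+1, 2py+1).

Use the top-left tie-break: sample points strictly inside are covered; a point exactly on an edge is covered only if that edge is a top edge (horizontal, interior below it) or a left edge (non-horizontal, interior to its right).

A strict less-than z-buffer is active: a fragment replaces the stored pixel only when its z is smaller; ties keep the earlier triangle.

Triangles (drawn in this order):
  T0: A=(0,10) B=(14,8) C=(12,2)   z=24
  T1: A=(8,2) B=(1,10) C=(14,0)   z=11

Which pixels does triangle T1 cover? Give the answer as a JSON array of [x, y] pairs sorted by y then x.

T0:
  2·area = 88  (B↔C swapped to make it positive)
  edge (0, 10)→(12, 2): d=(12,-8) top-left  bias=+0
  edge (12, 2)→(14, 8): d=(2,6) right/bottom  bias=-1
  edge (14, 8)→(0, 10): d=(-14,2) right/bottom  bias=-1
    (5,1)@(11, 3): e=[4,8,76] → #
    (6,1)@(13, 3): e=[20,-4,72] → ·
    (4,2)@(9, 5): e=[12,24,52] → #
    (6,2)@(13, 5): e=[44,0,44] → ·  [on edge]
    (2,3)@(5, 7): e=[4,52,32] → #
    (3,3)@(7, 7): e=[20,40,28] → #
    (6,3)@(13, 7): e=[68,4,16] → #
    (1,4)@(3, 9): e=[12,68,8] → #
    (3,4)@(7, 9): e=[44,44,0] → ·  [on edge]
    (4,4)@(9, 9): e=[60,32,-4] → ·
    (5,4)@(11, 9): e=[76,20,-8] → ·
    (6,4)@(13, 9): e=[92,8,-12] → ·
  covered (10 px):
    · · · · · · ·
    · · · · · # ·
    · · · · # # ·
    · · # # # # #
    · # # · · · ·
    · · · · · · ·
T1:
  2·area = 34  (B↔C swapped to make it positive)
  edge (8, 2)→(14, 0): d=(6,-2) top-left  bias=+0
  edge (14, 0)→(1, 10): d=(-13,10) right/bottom  bias=-1
  edge (1, 10)→(8, 2): d=(7,-8) top-left  bias=+0
    (5,0)@(11, 1): e=[0,17,17] → #  [on edge]
    (6,0)@(13, 1): e=[4,-3,33] → ·
    (2,1)@(5, 3): e=[0,51,-17] → ·  [on edge]
    (4,1)@(9, 3): e=[8,11,15] → #
    (5,1)@(11, 3): e=[12,-9,31] → ·
    (3,2)@(7, 5): e=[16,5,13] → #
    (4,2)@(9, 5): e=[20,-15,29] → ·
    (3,3)@(7, 7): e=[28,-21,27] → ·
  covered (3 px):
    · · · · · # ·
    · · · · # · ·
    · · · # · · ·
    · · · · · · ·
    · · · · · · ·
    · · · · · · ·

Answer: [[5,0],[4,1],[3,2]]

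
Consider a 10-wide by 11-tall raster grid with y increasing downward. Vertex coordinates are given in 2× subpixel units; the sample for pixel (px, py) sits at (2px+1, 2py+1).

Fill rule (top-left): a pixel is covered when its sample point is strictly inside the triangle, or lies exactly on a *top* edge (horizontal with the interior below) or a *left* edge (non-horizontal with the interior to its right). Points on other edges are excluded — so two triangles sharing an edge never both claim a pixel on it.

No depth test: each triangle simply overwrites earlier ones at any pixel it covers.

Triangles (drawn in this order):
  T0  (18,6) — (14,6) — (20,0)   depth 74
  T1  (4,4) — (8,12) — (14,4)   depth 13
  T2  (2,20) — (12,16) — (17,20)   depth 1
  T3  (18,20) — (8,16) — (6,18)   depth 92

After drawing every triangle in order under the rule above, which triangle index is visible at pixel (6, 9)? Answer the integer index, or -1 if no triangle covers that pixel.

T0:
  2·area = 24
  edge (18, 6)→(14, 6): d=(-4,0) right/bottom  bias=-1
  edge (14, 6)→(20, 0): d=(6,-6) top-left  bias=+0
  edge (20, 0)→(18, 6): d=(-2,6) right/bottom  bias=-1
    (9,0)@(19, 1): e=[20,0,4] → #  [on edge]
    (8,1)@(17, 3): e=[12,0,12] → #  [on edge]
    (9,1)@(19, 3): e=[12,12,0] → ·  [on edge]
    (7,2)@(15, 5): e=[4,0,20] → #  [on edge]
    (9,2)@(19, 5): e=[4,24,-4] → ·
    (6,3)@(13, 7): e=[-4,0,28] → ·  [on edge]
    (7,3)@(15, 7): e=[-4,12,16] → ·
    (8,3)@(17, 7): e=[-4,24,4] → ·
    (5,4)@(11, 9): e=[-12,0,36] → ·  [on edge]
    (8,4)@(17, 9): e=[-12,36,0] → ·  [on edge]
    (4,5)@(9, 11): e=[-20,0,44] → ·  [on edge]
    (3,6)@(7, 13): e=[-28,0,52] → ·  [on edge]
    (2,7)@(5, 15): e=[-36,0,60] → ·  [on edge]
    (7,7)@(15, 15): e=[-36,60,0] → ·  [on edge]
    (1,8)@(3, 17): e=[-44,0,68] → ·  [on edge]
    (0,9)@(1, 19): e=[-52,0,76] → ·  [on edge]
    (6,10)@(13, 21): e=[-60,84,0] → ·  [on edge]
  covered (4 px):
    · · · · · · · · · #
    · · · · · · · · # ·
    · · · · · · · # # ·
    · · · · · · · · · ·
    · · · · · · · · · ·
    · · · · · · · · · ·
    · · · · · · · · · ·
    · · · · · · · · · ·
    · · · · · · · · · ·
    · · · · · · · · · ·
    · · · · · · · · · ·
T1:
  2·area = 80  (B↔C swapped to make it positive)
  edge (4, 4)→(14, 4): d=(10,0) top-left  bias=+0
  edge (14, 4)→(8, 12): d=(-6,8) right/bottom  bias=-1
  edge (8, 12)→(4, 4): d=(-4,-8) top-left  bias=+0
    (2,2)@(5, 5): e=[10,66,4] → #
    (3,2)@(7, 5): e=[10,50,20] → #
    (4,2)@(9, 5): e=[10,34,36] → #
    (5,2)@(11, 5): e=[10,18,52] → #
    (6,2)@(13, 5): e=[10,2,68] → #
    (7,2)@(15, 5): e=[10,-14,84] → ·
    (2,3)@(5, 7): e=[30,54,-4] → ·
    (3,3)@(7, 7): e=[30,38,12] → #
    (6,3)@(13, 7): e=[30,-10,60] → ·
    (3,4)@(7, 9): e=[50,26,4] → #
    (5,4)@(11, 9): e=[50,-6,36] → ·
    (3,5)@(7, 11): e=[70,14,-4] → ·
  covered (10 px):
    · · · · · · · · · ·
    · · · · · · · · · ·
    · · # # # # # · · ·
    · · · # # # · · · ·
    · · · # # · · · · ·
    · · · · · · · · · ·
    · · · · · · · · · ·
    · · · · · · · · · ·
    · · · · · · · · · ·
    · · · · · · · · · ·
    · · · · · · · · · ·
T2:
  2·area = 60
  edge (2, 20)→(12, 16): d=(10,-4) top-left  bias=+0
  edge (12, 16)→(17, 20): d=(5,4) right/bottom  bias=-1
  edge (17, 20)→(2, 20): d=(-15,0) right/bottom  bias=-1
    (5,8)@(11, 17): e=[6,9,45] → #
    (6,8)@(13, 17): e=[14,1,45] → #
    (7,8)@(15, 17): e=[22,-7,45] → ·
    (2,9)@(5, 19): e=[2,43,15] → #
    (3,9)@(7, 19): e=[10,35,15] → #
    (4,9)@(9, 19): e=[18,27,15] → #
    (7,9)@(15, 19): e=[42,3,15] → #
    (8,9)@(17, 19): e=[50,-5,15] → ·
    (2,10)@(5, 21): e=[22,53,-15] → ·
    (3,10)@(7, 21): e=[30,45,-15] → ·
    (4,10)@(9, 21): e=[38,37,-15] → ·
    (5,10)@(11, 21): e=[46,29,-15] → ·
  covered (8 px):
    · · · · · · · · · ·
    · · · · · · · · · ·
    · · · · · · · · · ·
    · · · · · · · · · ·
    · · · · · · · · · ·
    · · · · · · · · · ·
    · · · · · · · · · ·
    · · · · · · · · · ·
    · · · · · # # · · ·
    · · # # # # # # · ·
    · · · · · · · · · ·
T3:
  2·area = 28  (B↔C swapped to make it positive)
  edge (18, 20)→(6, 18): d=(-12,-2) top-left  bias=+0
  edge (6, 18)→(8, 16): d=(2,-2) top-left  bias=+0
  edge (8, 16)→(18, 20): d=(10,4) right/bottom  bias=-1
    (9,2)@(19, 5): e=[182,0,-154] → ·  [on edge]
    (8,3)@(17, 7): e=[154,0,-126] → ·  [on edge]
    (7,4)@(15, 9): e=[126,0,-98] → ·  [on edge]
    (6,5)@(13, 11): e=[98,0,-70] → ·  [on edge]
    (5,6)@(11, 13): e=[70,0,-42] → ·  [on edge]
    (4,7)@(9, 15): e=[42,0,-14] → ·  [on edge]
    (3,8)@(7, 17): e=[14,0,14] → #  [on edge]
    (4,8)@(9, 17): e=[18,4,6] → #
    (5,8)@(11, 17): e=[22,8,-2] → ·
    (2,9)@(5, 19): e=[-14,0,42] → ·  [on edge]
    (3,9)@(7, 19): e=[-10,4,34] → ·
    (4,9)@(9, 19): e=[-6,8,26] → ·
    (1,10)@(3, 21): e=[-42,0,70] → ·  [on edge]
  covered (4 px):
    · · · · · · · · · ·
    · · · · · · · · · ·
    · · · · · · · · · ·
    · · · · · · · · · ·
    · · · · · · · · · ·
    · · · · · · · · · ·
    · · · · · · · · · ·
    · · · · · · · · · ·
    · · · # # · · · · ·
    · · · · · · # # · ·
    · · · · · · · · · ·

Z-buffer (winner per pixel, '.' = empty):
  . . . . . . . . . 0
  . . . . . . . . 0 .
  . . 1 1 1 1 1 0 0 .
  . . . 1 1 1 . . . .
  . . . 1 1 . . . . .
  . . . . . . . . . .
  . . . . . . . . . .
  . . . . . . . . . .
  . . . 3 3 2 2 . . .
  . . 2 2 2 2 3 3 . .
  . . . . . . . . . .

Result: 3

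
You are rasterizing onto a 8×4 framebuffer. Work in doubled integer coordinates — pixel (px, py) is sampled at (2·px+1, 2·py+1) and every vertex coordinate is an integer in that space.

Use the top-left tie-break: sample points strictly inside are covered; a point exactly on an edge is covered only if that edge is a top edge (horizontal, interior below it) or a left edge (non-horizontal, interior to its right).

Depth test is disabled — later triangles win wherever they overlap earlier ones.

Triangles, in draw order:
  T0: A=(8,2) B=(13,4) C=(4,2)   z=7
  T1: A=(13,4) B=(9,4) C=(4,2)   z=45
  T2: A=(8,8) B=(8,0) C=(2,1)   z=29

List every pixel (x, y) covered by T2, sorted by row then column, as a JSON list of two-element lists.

T0:
  2·area = 8
  edge (8, 2)→(13, 4): d=(5,2) right/bottom  bias=-1
  edge (13, 4)→(4, 2): d=(-9,-2) top-left  bias=+0
  edge (4, 2)→(8, 2): d=(4,0) top-left  bias=+0
    (4,1)@(9, 3): e=[3,1,4] → #
    (5,1)@(11, 3): e=[-1,5,4] → ·
    (4,2)@(9, 5): e=[13,-17,12] → ·
  covered (1 px):
    · · · · · · · ·
    · · · · # · · ·
    · · · · · · · ·
    · · · · · · · ·
T1:
  2·area = 8
  edge (13, 4)→(9, 4): d=(-4,0) right/bottom  bias=-1
  edge (9, 4)→(4, 2): d=(-5,-2) top-left  bias=+0
  edge (4, 2)→(13, 4): d=(9,2) right/bottom  bias=-1
    (3,1)@(7, 3): e=[4,1,3] → #
    (4,1)@(9, 3): e=[4,5,-1] → ·
    (3,2)@(7, 5): e=[-4,-9,21] → ·
  covered (1 px):
    · · · · · · · ·
    · · · # · · · ·
    · · · · · · · ·
    · · · · · · · ·
T2:
  2·area = 48  (B↔C swapped to make it positive)
  edge (8, 8)→(2, 1): d=(-6,-7) top-left  bias=+0
  edge (2, 1)→(8, 0): d=(6,-1) top-left  bias=+0
  edge (8, 0)→(8, 8): d=(0,8) right/bottom  bias=-1
    (1,0)@(3, 1): e=[7,1,40] → #
    (2,0)@(5, 1): e=[21,3,24] → #
    (3,0)@(7, 1): e=[35,5,8] → #
    (4,0)@(9, 1): e=[49,7,-8] → ·
    (1,1)@(3, 3): e=[-5,13,40] → ·
    (2,1)@(5, 3): e=[9,15,24] → #
    (4,1)@(9, 3): e=[37,19,-8] → ·
    (2,2)@(5, 5): e=[-3,27,24] → ·
    (3,2)@(7, 5): e=[11,29,8] → #
    (4,2)@(9, 5): e=[25,31,-8] → ·
    (3,3)@(7, 7): e=[-1,41,8] → ·
  covered (6 px):
    · # # # · · · ·
    · · # # · · · ·
    · · · # · · · ·
    · · · · · · · ·

Final: [[1,0],[2,0],[3,0],[2,1],[3,1],[3,2]]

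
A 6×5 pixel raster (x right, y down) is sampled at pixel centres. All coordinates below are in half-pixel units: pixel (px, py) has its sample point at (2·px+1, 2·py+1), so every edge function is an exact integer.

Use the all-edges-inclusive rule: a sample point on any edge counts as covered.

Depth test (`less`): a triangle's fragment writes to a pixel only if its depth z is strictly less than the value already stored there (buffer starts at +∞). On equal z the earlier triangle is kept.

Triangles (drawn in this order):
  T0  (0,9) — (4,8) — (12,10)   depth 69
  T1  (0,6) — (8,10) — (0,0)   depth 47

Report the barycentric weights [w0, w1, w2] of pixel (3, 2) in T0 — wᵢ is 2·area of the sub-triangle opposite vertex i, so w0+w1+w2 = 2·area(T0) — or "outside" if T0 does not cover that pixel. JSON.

T0:
  2·area = 16
  edge (0, 9)→(4, 8): d=(4,-1) inclusive
  edge (4, 8)→(12, 10): d=(8,2) inclusive
  edge (12, 10)→(0, 9): d=(-12,-1) inclusive
    (0,4)@(1, 9): e=[1,14,1] → █
    (1,4)@(3, 9): e=[3,10,3] → █
    (2,4)@(5, 9): e=[5,6,5] → █
    (3,4)@(7, 9): e=[7,2,7] → █
    (4,4)@(9, 9): e=[9,-2,9] → ·
  covered (4 px):
    · · · · · ·
    · · · · · ·
    · · · · · ·
    · · · · · ·
    █ █ █ █ · ·
T1:
  2·area = 48  (B↔C swapped to make it positive)
  edge (0, 6)→(0, 0): d=(0,-6) inclusive
  edge (0, 0)→(8, 10): d=(8,10) inclusive
  edge (8, 10)→(0, 6): d=(-8,-4) inclusive
    (0,1)@(1, 3): e=[6,14,28] → █
    (1,1)@(3, 3): e=[18,-6,36] → ·
    (0,2)@(1, 5): e=[6,30,12] → █
    (1,2)@(3, 5): e=[18,10,20] → █
    (2,2)@(5, 5): e=[30,-10,28] → ·
    (0,3)@(1, 7): e=[6,46,-4] → ·
    (1,3)@(3, 7): e=[18,26,4] → █
    (2,3)@(5, 7): e=[30,6,12] → █
    (3,3)@(7, 7): e=[42,-14,20] → ·
    (1,4)@(3, 9): e=[18,42,-12] → ·
    (2,4)@(5, 9): e=[30,22,-4] → ·
    (3,4)@(7, 9): e=[42,2,4] → █
  covered (6 px):
    · · · · · ·
    █ · · · · ·
    █ █ · · · ·
    · █ █ · · ·
    · · · █ · ·

Result: "outside"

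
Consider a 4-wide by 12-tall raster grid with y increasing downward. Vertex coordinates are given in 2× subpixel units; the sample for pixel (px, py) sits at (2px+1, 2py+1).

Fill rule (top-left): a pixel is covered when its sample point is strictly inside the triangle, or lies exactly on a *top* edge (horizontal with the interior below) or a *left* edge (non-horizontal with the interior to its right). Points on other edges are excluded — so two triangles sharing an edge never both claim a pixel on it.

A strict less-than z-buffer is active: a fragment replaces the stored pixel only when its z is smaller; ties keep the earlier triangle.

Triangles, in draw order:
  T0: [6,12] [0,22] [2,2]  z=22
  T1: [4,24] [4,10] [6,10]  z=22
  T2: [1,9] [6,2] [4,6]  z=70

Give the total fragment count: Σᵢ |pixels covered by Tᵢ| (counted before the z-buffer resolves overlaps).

T0:
  2·area = 100
  edge (6, 12)→(0, 22): d=(-6,10) right/bottom  bias=-1
  edge (0, 22)→(2, 2): d=(2,-20) top-left  bias=+0
  edge (2, 2)→(6, 12): d=(4,10) right/bottom  bias=-1
    (1,2)@(3, 5): e=[72,26,2] → X
    (2,2)@(5, 5): e=[52,66,-18] → .
    (1,3)@(3, 7): e=[60,30,10] → X
    (2,3)@(5, 7): e=[40,70,-10] → .
    (1,4)@(3, 9): e=[48,34,18] → X
    (2,4)@(5, 9): e=[28,74,-2] → .
    (1,5)@(3, 11): e=[36,38,26] → X
    (2,5)@(5, 11): e=[16,78,6] → X
    (3,5)@(7, 11): e=[-4,118,-14] → .
    (0,6)@(1, 13): e=[44,2,54] → X
    (3,6)@(7, 13): e=[-16,122,-6] → .
    (0,7)@(1, 15): e=[32,6,62] → X
    (1,8)@(3, 17): e=[0,50,50] → .  [on edge]
  covered (12 px):
    . . . .
    . . . .
    . X . .
    . X . .
    . X . .
    . X X .
    X X X .
    X X . .
    X . . .
    X . . .
    . . . .
    . . . .
T1:
  2·area = 28
  edge (4, 24)→(4, 10): d=(0,-14) top-left  bias=+0
  edge (4, 10)→(6, 10): d=(2,0) top-left  bias=+0
  edge (6, 10)→(4, 24): d=(-2,14) right/bottom  bias=-1
    (3,1)@(7, 3): e=[42,-14,0] → .  [on edge]
    (2,5)@(5, 11): e=[14,2,12] → X
    (3,5)@(7, 11): e=[42,2,-16] → .
    (2,6)@(5, 13): e=[14,6,8] → X
    (3,6)@(7, 13): e=[42,6,-20] → .
    (2,7)@(5, 15): e=[14,10,4] → X
    (3,7)@(7, 15): e=[42,10,-24] → .
    (2,8)@(5, 17): e=[14,14,0] → .  [on edge]
  covered (3 px):
    . . . .
    . . . .
    . . . .
    . . . .
    . . . .
    . . X .
    . . X .
    . . X .
    . . . .
    . . . .
    . . . .
    . . . .
T2:
  2·area = 6
  edge (1, 9)→(6, 2): d=(5,-7) top-left  bias=+0
  edge (6, 2)→(4, 6): d=(-2,4) right/bottom  bias=-1
  edge (4, 6)→(1, 9): d=(-3,3) right/bottom  bias=-1
    (3,1)@(7, 3): e=[12,-6,0] → .  [on edge]
    (2,2)@(5, 5): e=[8,-2,0] → .  [on edge]
    (1,3)@(3, 7): e=[4,2,0] → .  [on edge]
    (0,4)@(1, 9): e=[0,6,0] → .  [on edge]
  covered (0 px):
    . . . .
    . . . .
    . . . .
    . . . .
    . . . .
    . . . .
    . . . .
    . . . .
    . . . .
    . . . .
    . . . .
    . . . .

Final: 15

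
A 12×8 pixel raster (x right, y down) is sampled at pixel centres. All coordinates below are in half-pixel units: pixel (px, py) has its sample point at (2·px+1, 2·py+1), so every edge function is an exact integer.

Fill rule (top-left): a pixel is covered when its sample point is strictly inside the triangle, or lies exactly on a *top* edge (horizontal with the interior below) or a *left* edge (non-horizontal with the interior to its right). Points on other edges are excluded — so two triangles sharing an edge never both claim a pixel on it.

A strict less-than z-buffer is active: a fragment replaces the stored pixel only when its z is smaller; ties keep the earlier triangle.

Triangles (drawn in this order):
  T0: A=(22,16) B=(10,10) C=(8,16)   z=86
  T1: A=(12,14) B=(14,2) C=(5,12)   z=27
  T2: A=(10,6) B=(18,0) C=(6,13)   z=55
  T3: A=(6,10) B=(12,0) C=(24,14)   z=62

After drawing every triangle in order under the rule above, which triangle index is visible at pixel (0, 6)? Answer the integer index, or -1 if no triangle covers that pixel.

T0:
  2·area = 84  (B↔C swapped to make it positive)
  edge (22, 16)→(8, 16): d=(-14,0) right/bottom  bias=-1
  edge (8, 16)→(10, 10): d=(2,-6) top-left  bias=+0
  edge (10, 10)→(22, 16): d=(12,6) right/bottom  bias=-1
    (6,0)@(13, 1): e=[210,0,-126] → ·  [on edge]
    (5,3)@(11, 7): e=[126,0,-42] → ·  [on edge]
    (5,5)@(11, 11): e=[70,8,6] → █
    (6,5)@(13, 11): e=[70,20,-6] → ·
    (4,6)@(9, 13): e=[42,0,42] → █  [on edge]
    (6,6)@(13, 13): e=[42,24,18] → █
    (7,6)@(15, 13): e=[42,36,6] → █
    (8,6)@(17, 13): e=[42,48,-6] → ·
    (4,7)@(9, 15): e=[14,4,66] → █
    (8,7)@(17, 15): e=[14,52,18] → █
    (9,7)@(19, 15): e=[14,64,6] → █
    (10,7)@(21, 15): e=[14,76,-6] → ·
  covered (11 px):
    · · · · · · · · · · · ·
    · · · · · · · · · · · ·
    · · · · · · · · · · · ·
    · · · · · · · · · · · ·
    · · · · · · · · · · · ·
    · · · · · █ · · · · · ·
    · · · · █ █ █ █ · · · ·
    · · · · █ █ █ █ █ █ · ·
T1:
  2·area = 88  (B↔C swapped to make it positive)
  edge (12, 14)→(5, 12): d=(-7,-2) top-left  bias=+0
  edge (5, 12)→(14, 2): d=(9,-10) top-left  bias=+0
  edge (14, 2)→(12, 14): d=(-2,12) right/bottom  bias=-1
    (6,2)@(13, 5): e=[65,17,6] → █
    (7,2)@(15, 5): e=[69,37,-18] → ·
    (5,3)@(11, 7): e=[47,15,26] → █
    (7,3)@(15, 7): e=[55,55,-22] → ·
    (4,4)@(9, 9): e=[29,13,46] → █
    (6,4)@(13, 9): e=[37,53,-2] → ·
    (3,5)@(7, 11): e=[11,11,66] → █
    (6,5)@(13, 11): e=[23,71,-6] → ·
    (3,6)@(7, 13): e=[-3,29,62] → ·
    (4,6)@(9, 13): e=[1,49,38] → █
    (6,6)@(13, 13): e=[9,89,-10] → ·
    (4,7)@(9, 15): e=[-13,67,34] → ·
  covered (10 px):
    · · · · · · · · · · · ·
    · · · · · · · · · · · ·
    · · · · · · █ · · · · ·
    · · · · · █ █ · · · · ·
    · · · · █ █ · · · · · ·
    · · · █ █ █ · · · · · ·
    · · · · █ █ · · · · · ·
    · · · · · · · · · · · ·
T2:
  2·area = 32
  edge (10, 6)→(18, 0): d=(8,-6) top-left  bias=+0
  edge (18, 0)→(6, 13): d=(-12,13) right/bottom  bias=-1
  edge (6, 13)→(10, 6): d=(4,-7) top-left  bias=+0
    (8,0)@(17, 1): e=[2,1,29] → █
    (9,0)@(19, 1): e=[14,-25,43] → ·
    (7,1)@(15, 3): e=[6,3,23] → █
    (8,1)@(17, 3): e=[18,-23,37] → ·
    (6,2)@(13, 5): e=[10,5,17] → █
    (7,2)@(15, 5): e=[22,-21,31] → ·
    (5,3)@(11, 7): e=[14,7,11] → █
    (6,3)@(13, 7): e=[26,-19,25] → ·
    (4,4)@(9, 9): e=[18,9,5] → █
    (5,4)@(11, 9): e=[30,-17,19] → ·
    (4,5)@(9, 11): e=[34,-15,13] → ·
  covered (5 px):
    · · · · · · · · █ · · ·
    · · · · · · · █ · · · ·
    · · · · · · █ · · · · ·
    · · · · · █ · · · · · ·
    · · · · █ · · · · · · ·
    · · · · · · · · · · · ·
    · · · · · · · · · · · ·
    · · · · · · · · · · · ·
T3:
  2·area = 204
  edge (6, 10)→(12, 0): d=(6,-10) top-left  bias=+0
  edge (12, 0)→(24, 14): d=(12,14) right/bottom  bias=-1
  edge (24, 14)→(6, 10): d=(-18,-4) top-left  bias=+0
    (5,1)@(11, 3): e=[8,50,146] → █
    (6,1)@(13, 3): e=[28,22,154] → █
    (7,1)@(15, 3): e=[48,-6,162] → ·
    (4,2)@(9, 5): e=[0,102,102] → █  [on edge]
    (7,2)@(15, 5): e=[60,18,126] → █
    (8,2)@(17, 5): e=[80,-10,134] → ·
    (4,3)@(9, 7): e=[12,126,66] → █
    (8,3)@(17, 7): e=[92,14,98] → █
    (9,3)@(19, 7): e=[112,-14,106] → ·
    (3,4)@(7, 9): e=[4,178,22] → █
    (9,4)@(19, 9): e=[124,10,70] → █
    (10,4)@(21, 9): e=[144,-18,78] → ·
    (1,7)@(3, 15): e=[0,306,-102] → ·  [on edge]
  covered (26 px):
    · · · · · · · · · · · ·
    · · · · · █ █ · · · · ·
    · · · · █ █ █ █ · · · ·
    · · · · █ █ █ █ █ · · ·
    · · · █ █ █ █ █ █ █ · ·
    · · · · · █ █ █ █ █ █ ·
    · · · · · · · · · · █ █
    · · · · · · · · · · · ·

Z-buffer (winner per pixel, '.' = empty):
  . . . . . . . . 2 . . .
  . . . . . 3 3 2 . . . .
  . . . . 3 3 1 3 . . . .
  . . . . 3 1 1 3 3 . . .
  . . . 3 1 1 3 3 3 3 . .
  . . . 1 1 1 3 3 3 3 3 .
  . . . . 1 1 0 0 . . 3 3
  . . . . 0 0 0 0 0 0 . .

Result: -1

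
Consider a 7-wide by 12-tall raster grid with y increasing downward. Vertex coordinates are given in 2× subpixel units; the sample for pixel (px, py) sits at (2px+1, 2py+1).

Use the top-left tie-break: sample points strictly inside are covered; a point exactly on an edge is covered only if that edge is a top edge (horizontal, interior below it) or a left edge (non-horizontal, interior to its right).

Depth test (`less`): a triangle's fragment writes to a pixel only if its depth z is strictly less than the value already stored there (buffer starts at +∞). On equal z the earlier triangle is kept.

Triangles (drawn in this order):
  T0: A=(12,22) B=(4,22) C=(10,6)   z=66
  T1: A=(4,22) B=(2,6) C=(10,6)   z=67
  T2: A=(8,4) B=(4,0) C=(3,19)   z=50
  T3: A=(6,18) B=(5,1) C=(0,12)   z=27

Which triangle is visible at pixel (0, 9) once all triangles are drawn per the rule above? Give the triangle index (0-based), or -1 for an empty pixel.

T0:
  2·area = 128
  edge (12, 22)→(4, 22): d=(-8,0) right/bottom  bias=-1
  edge (4, 22)→(10, 6): d=(6,-16) top-left  bias=+0
  edge (10, 6)→(12, 22): d=(2,16) right/bottom  bias=-1
    (4,4)@(9, 9): e=[104,2,22] → █
    (5,4)@(11, 9): e=[104,34,-10] → ·
    (4,5)@(9, 11): e=[88,14,26] → █
    (5,5)@(11, 11): e=[88,46,-6] → ·
    (4,6)@(9, 13): e=[72,26,30] → █
    (5,6)@(11, 13): e=[72,58,-2] → ·
    (3,7)@(7, 15): e=[56,6,66] → █
    (5,7)@(11, 15): e=[56,70,2] → █
    (6,7)@(13, 15): e=[56,102,-30] → ·
    (3,8)@(7, 17): e=[40,18,70] → █
    (6,8)@(13, 17): e=[40,114,-26] → ·
    (3,9)@(7, 19): e=[24,30,74] → █
  covered (16 px):
    · · · · · · ·
    · · · · · · ·
    · · · · · · ·
    · · · · · · ·
    · · · · █ · ·
    · · · · █ · ·
    · · · · █ · ·
    · · · █ █ █ ·
    · · · █ █ █ ·
    · · · █ █ █ ·
    · · █ █ █ █ ·
    · · · · · · ·
T1:
  2·area = 128
  edge (4, 22)→(2, 6): d=(-2,-16) top-left  bias=+0
  edge (2, 6)→(10, 6): d=(8,0) top-left  bias=+0
  edge (10, 6)→(4, 22): d=(-6,16) right/bottom  bias=-1
    (1,3)@(3, 7): e=[14,8,106] → █
    (2,3)@(5, 7): e=[46,8,74] → █
    (3,3)@(7, 7): e=[78,8,42] → █
    (4,3)@(9, 7): e=[110,8,10] → █
    (5,3)@(11, 7): e=[142,8,-22] → ·
    (1,4)@(3, 9): e=[10,24,94] → █
    (4,4)@(9, 9): e=[106,24,-2] → ·
    (1,5)@(3, 11): e=[6,40,82] → █
    (4,5)@(9, 11): e=[102,40,-14] → ·
    (1,6)@(3, 13): e=[2,56,70] → █
    (4,6)@(9, 13): e=[98,56,-26] → ·
    (1,7)@(3, 15): e=[-2,72,58] → ·
  covered (16 px):
    · · · · · · ·
    · · · · · · ·
    · · · · · · ·
    · █ █ █ █ · ·
    · █ █ █ · · ·
    · █ █ █ · · ·
    · █ █ █ · · ·
    · · █ · · · ·
    · · █ · · · ·
    · · █ · · · ·
    · · · · · · ·
    · · · · · · ·
T2:
  2·area = 80  (B↔C swapped to make it positive)
  edge (8, 4)→(3, 19): d=(-5,15) right/bottom  bias=-1
  edge (3, 19)→(4, 0): d=(1,-19) top-left  bias=+0
  edge (4, 0)→(8, 4): d=(4,4) right/bottom  bias=-1
    (2,0)@(5, 1): e=[60,20,0] → ·  [on edge]
    (4,0)@(9, 1): e=[0,96,-16] → ·  [on edge]
    (2,1)@(5, 3): e=[50,22,8] → █
    (3,1)@(7, 3): e=[20,60,0] → ·  [on edge]
    (2,2)@(5, 5): e=[40,24,16] → █
    (3,2)@(7, 5): e=[10,62,8] → █
    (4,2)@(9, 5): e=[-20,100,0] → ·  [on edge]
    (2,3)@(5, 7): e=[30,26,24] → █
    (3,3)@(7, 7): e=[0,64,16] → ·  [on edge]
    (5,3)@(11, 7): e=[-60,140,0] → ·  [on edge]
    (2,4)@(5, 9): e=[20,28,32] → █
    (3,4)@(7, 9): e=[-10,66,24] → ·
    (6,4)@(13, 9): e=[-100,180,0] → ·  [on edge]
    (2,6)@(5, 13): e=[0,32,48] → ·  [on edge]
    (1,9)@(3, 19): e=[0,0,80] → ·  [on edge]
  covered (6 px):
    · · · · · · ·
    · · █ · · · ·
    · · █ █ · · ·
    · · █ · · · ·
    · · █ · · · ·
    · · █ · · · ·
    · · · · · · ·
    · · · · · · ·
    · · · · · · ·
    · · · · · · ·
    · · · · · · ·
    · · · · · · ·
T3:
  2·area = 96  (B↔C swapped to make it positive)
  edge (6, 18)→(0, 12): d=(-6,-6) top-left  bias=+0
  edge (0, 12)→(5, 1): d=(5,-11) top-left  bias=+0
  edge (5, 1)→(6, 18): d=(1,17) right/bottom  bias=-1
    (2,0)@(5, 1): e=[96,0,0] → ·  [on edge]
    (2,1)@(5, 3): e=[84,10,2] → █
    (3,1)@(7, 3): e=[96,32,-32] → ·
    (2,2)@(5, 5): e=[72,20,4] → █
    (3,2)@(7, 5): e=[84,42,-30] → ·
    (1,3)@(3, 7): e=[48,8,40] → █
    (3,3)@(7, 7): e=[72,52,-28] → ·
    (1,4)@(3, 9): e=[36,18,42] → █
    (3,4)@(7, 9): e=[60,62,-26] → ·
    (0,5)@(1, 11): e=[12,6,78] → █
    (3,5)@(7, 11): e=[48,72,-24] → ·
    (0,6)@(1, 13): e=[0,16,80] → █  [on edge]
    (1,7)@(3, 15): e=[0,48,48] → █  [on edge]
    (2,8)@(5, 17): e=[0,80,16] → █  [on edge]
    (3,9)@(7, 19): e=[0,112,-16] → ·  [on edge]
    (4,10)@(9, 21): e=[0,144,-48] → ·  [on edge]
    (5,11)@(11, 23): e=[0,176,-80] → ·  [on edge]
  covered (15 px):
    · · · · · · ·
    · · █ · · · ·
    · · █ · · · ·
    · █ █ · · · ·
    · █ █ · · · ·
    █ █ █ · · · ·
    █ █ █ · · · ·
    · █ █ · · · ·
    · · █ · · · ·
    · · · · · · ·
    · · · · · · ·
    · · · · · · ·

Z-buffer (winner per pixel, '.' = empty):
  . . . . . . .
  . . 3 . . . .
  . . 3 2 . . .
  . 3 3 1 1 . .
  . 3 3 1 0 . .
  3 3 3 1 0 . .
  3 3 3 1 0 . .
  . 3 3 0 0 0 .
  . . 3 0 0 0 .
  . . 1 0 0 0 .
  . . 0 0 0 0 .
  . . . . . . .

Answer: -1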